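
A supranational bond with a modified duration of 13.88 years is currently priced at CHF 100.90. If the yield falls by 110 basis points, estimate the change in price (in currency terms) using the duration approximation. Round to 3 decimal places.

+CHF 15.405

Duration approximation: ΔP/P ≈ -D_mod · Δy = -13.88 × (-0.011) = +0.152680.
ΔP ≈ 100.90 × (+0.152680) = +15.405412.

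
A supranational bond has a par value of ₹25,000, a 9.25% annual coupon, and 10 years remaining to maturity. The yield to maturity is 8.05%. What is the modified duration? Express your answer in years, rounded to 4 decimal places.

Periodic yield y = 0.0805. First find Macaulay duration:
  t   CF        PV=CF/(1+0.0805)^t    t·PV
  1     2,312.50     2,140.2129     2,140.2129
  2     2,312.50     1,980.7616     3,961.5231
  3     2,312.50     1,833.1898     5,499.5693
  4     2,312.50     1,696.6125     6,786.4499
  5     2,312.50     1,570.2105     7,851.0526
  6     2,312.50     1,453.2258     8,719.3551
  7     2,312.50     1,344.9568     9,414.6978
  8     2,312.50     1,244.7541     9,958.0329
  9     2,312.50     1,152.0168    10,368.1509
  10   27,312.50    12,592.5517   125,925.5169
  Σ                 27,008.4925   190,624.5615
P = 27,008.4925; Macaulay duration = 190,624.5615 / 27,008.4925 = 7.05795 years.
Modified duration = D_Mac / (1 + y) = 7.05795 / 1.0805 = 6.53211 years.

6.5321 years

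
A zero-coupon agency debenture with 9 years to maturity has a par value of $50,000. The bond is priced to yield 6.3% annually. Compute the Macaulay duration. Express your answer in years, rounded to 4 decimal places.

9.0000 years

A zero-coupon bond has a single cash flow at maturity, so its Macaulay duration equals its maturity: 9 years.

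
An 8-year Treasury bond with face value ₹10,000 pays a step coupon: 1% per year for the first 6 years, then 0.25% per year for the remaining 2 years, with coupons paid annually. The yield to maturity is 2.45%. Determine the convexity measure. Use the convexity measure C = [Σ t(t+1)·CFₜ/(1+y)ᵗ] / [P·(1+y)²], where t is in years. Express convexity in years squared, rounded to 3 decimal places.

With y = 0.0245:
  t   CF        PV=CF/(1+0.0245)^t    t·PV        t(t+1)·PV
  1       100.00        97.6086        97.6086         195.2172
  2       100.00        95.2744       190.5487         571.6462
  3       100.00        92.9960       278.9879       1,115.9516
  4       100.00        90.7721       363.0882       1,815.4410
  5       100.00        88.6013       443.0066       2,658.0396
  6       100.00        86.4825       518.8950       3,632.2649
  7        25.00        21.1036       147.7251       1,181.8008
  8    10,025.00     8,260.1642    66,081.3134     594,731.8208
  Σ                  8,833.0026    68,121.1735     605,902.1821
P = 8,833.0026.
Convexity = Σ t(t+1)·PV / [P·(1+y)²] = 605,902.1821 / (8,833.0026 × 1.049600) = 65.35371.

65.354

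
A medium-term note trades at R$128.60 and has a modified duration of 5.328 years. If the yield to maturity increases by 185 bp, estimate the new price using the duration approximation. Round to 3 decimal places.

R$115.924

Duration approximation: ΔP/P ≈ -D_mod · Δy = -5.328 × (+0.0185) = -0.098568.
New price ≈ 128.60 × (1 - 0.098568) = 115.9241552.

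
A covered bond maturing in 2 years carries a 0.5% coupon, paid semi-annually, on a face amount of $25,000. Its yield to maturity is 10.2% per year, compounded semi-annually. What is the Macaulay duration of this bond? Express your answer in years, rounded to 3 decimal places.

1.992 years

Periodic yield y = 0.051. Discount each cash flow and weight by its period:
  t   CF        PV=CF/(1+0.051)^t    t·PV
  1        62.50        59.4672        59.4672
  2        62.50        56.5815       113.1630
  3        62.50        53.8359       161.5077
  4    25,062.50    20,540.6189    82,162.4758
  Σ                 20,710.5035    82,496.6136
Price P = Σ PV = 20,710.5035.
Macaulay duration = Σ(t·PV) / P = 82,496.6136 / 20,710.5035 = 3.98332 half-year periods.
In years: 3.98332 / 2 = 1.99166 years.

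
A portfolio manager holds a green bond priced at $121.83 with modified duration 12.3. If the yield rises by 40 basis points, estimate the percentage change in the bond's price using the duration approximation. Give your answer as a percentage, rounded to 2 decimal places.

Duration approximation: ΔP/P ≈ -D_mod · Δy = -12.3 × (+0.004) = -0.049200.
As a percentage: -4.9200%.

-4.92%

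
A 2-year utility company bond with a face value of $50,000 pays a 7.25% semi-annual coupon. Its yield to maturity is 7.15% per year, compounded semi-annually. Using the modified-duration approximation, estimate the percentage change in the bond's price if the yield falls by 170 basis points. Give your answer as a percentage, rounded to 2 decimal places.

+3.11%

Periodic yield y = 0.03575. Modified duration first:
  t   CF        PV=CF/(1+0.03575)^t    t·PV
  1     1,812.50     1,749.9397     1,749.9397
  2     1,812.50     1,689.5387     3,379.0773
  3     1,812.50     1,631.2224     4,893.6673
  4    51,812.50    45,020.9630   180,083.8519
  Σ                 50,091.6637   190,106.5362
P = 50,091.6637; D_Mac = 3.79517 half-year periods = 1.89759 yrs; D_mod = 1.89759/(1+0.03575) = 1.83209 yrs.
ΔP/P ≈ -D_mod · Δy = -1.83209 × (-0.017) = +0.031146 = +3.1146%.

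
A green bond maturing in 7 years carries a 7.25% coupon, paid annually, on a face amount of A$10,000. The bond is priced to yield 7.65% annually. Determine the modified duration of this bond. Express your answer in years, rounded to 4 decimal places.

5.3086 years

Periodic yield y = 0.0765. First find Macaulay duration:
  t   CF        PV=CF/(1+0.0765)^t    t·PV
  1       725.00       673.4789       673.4789
  2       725.00       625.6190     1,251.2380
  3       725.00       581.1603     1,743.4808
  4       725.00       539.8609     2,159.4436
  5       725.00       501.4964     2,507.4821
  6       725.00       465.8583     2,795.1496
  7    10,725.00     6,401.7552    44,812.2863
  Σ                  9,789.2289    55,942.5592
P = 9,789.2289; Macaulay duration = 55,942.5592 / 9,789.2289 = 5.71471 years.
Modified duration = D_Mac / (1 + y) = 5.71471 / 1.0765 = 5.30860 years.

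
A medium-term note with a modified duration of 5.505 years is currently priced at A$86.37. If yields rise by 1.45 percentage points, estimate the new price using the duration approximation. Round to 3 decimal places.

Duration approximation: ΔP/P ≈ -D_mod · Δy = -5.505 × (+0.0145) = -0.0798225.
New price ≈ 86.37 × (1 - 0.0798225) = 79.475730675.

A$79.476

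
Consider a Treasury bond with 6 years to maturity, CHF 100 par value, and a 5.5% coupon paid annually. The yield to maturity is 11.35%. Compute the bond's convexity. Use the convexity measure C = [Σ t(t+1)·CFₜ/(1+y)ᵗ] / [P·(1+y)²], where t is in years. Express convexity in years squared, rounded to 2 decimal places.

27.53

With y = 0.1135:
  t   CF        PV=CF/(1+0.1135)^t    t·PV        t(t+1)·PV
  1         5.50         4.9394         4.9394           9.8788
  2         5.50         4.4359         8.8718          26.6154
  3         5.50         3.9837        11.9512          47.8050
  4         5.50         3.5777        14.3107          71.5537
  5         5.50         3.2130        16.0650          96.3902
  6       105.50        55.3492       332.0950       2,324.6652
  Σ                     75.4989       388.2332       2,576.9083
P = 75.4989.
Convexity = Σ t(t+1)·PV / [P·(1+y)²] = 2,576.9083 / (75.4989 × 1.239882) = 27.52821.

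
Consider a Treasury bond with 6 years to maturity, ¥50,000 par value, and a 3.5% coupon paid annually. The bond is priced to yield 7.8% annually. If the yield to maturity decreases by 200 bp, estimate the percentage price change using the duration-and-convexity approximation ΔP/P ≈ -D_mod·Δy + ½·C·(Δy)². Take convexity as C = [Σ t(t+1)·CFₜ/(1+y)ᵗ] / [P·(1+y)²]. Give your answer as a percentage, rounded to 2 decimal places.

+10.74%

With y = 0.078:
  t   CF        PV=CF/(1+0.078)^t    t·PV        t(t+1)·PV
  1     1,750.00     1,623.3766     1,623.3766       3,246.7532
  2     1,750.00     1,505.9152     3,011.8305       9,035.4914
  3     1,750.00     1,396.9529     4,190.8587      16,763.4349
  4     1,750.00     1,295.8747     5,183.4987      25,917.4937
  5     1,750.00     1,202.1101     6,010.5505      36,063.3029
  6    51,750.00    32,975.9859   197,855.9155   1,384,991.4087
  Σ                 40,000.2155   217,876.0306   1,476,017.8848
P = 40,000.2155; D_Mac = 5.44687 yrs; D_mod = 5.05276 yrs; C = 31.75351.
Duration effect: -5.05276 × (-0.02) = +0.101055
Convexity effect: 0.5 × 31.75351 × (-0.02)² = +0.0063507
ΔP/P ≈ +0.101055 + 0.0063507 = +0.107406 = +10.7406%.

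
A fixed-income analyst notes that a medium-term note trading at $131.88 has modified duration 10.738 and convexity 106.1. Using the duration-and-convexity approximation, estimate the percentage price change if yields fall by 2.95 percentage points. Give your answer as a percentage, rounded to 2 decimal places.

+36.29%

Duration effect: -D_mod·Δy = -10.738 × (-0.0295) = +0.316771
Convexity effect: ½·C·(Δy)² = 0.5 × 106.1 × (-0.0295)² = +0.0461667625
ΔP/P ≈ +0.316771 + 0.0461667625 = +0.3629377625
= +36.29377625%.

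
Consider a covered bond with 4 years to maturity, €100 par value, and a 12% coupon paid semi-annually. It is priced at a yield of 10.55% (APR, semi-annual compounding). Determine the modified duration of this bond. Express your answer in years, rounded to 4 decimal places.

Periodic yield y = 0.05275. First find Macaulay duration:
  t   CF        PV=CF/(1+0.05275)^t    t·PV
  1         6.00         5.6994         5.6994
  2         6.00         5.4138        10.8276
  3         6.00         5.1425        15.4275
  4         6.00         4.8848        19.5394
  5         6.00         4.6401        23.2004
  6         6.00         4.4076        26.4455
  7         6.00         4.1867        29.3071
  8       106.00        70.2593       562.0745
  Σ                    104.6342       692.5212
P = 104.6342; Macaulay duration = 692.5212 / 104.6342 = 6.61850 half-year periods = 3.30925 years.
Modified duration = D_Mac / (1 + y) = 3.30925 / 1.05275 = 3.14343 years.

3.1434 years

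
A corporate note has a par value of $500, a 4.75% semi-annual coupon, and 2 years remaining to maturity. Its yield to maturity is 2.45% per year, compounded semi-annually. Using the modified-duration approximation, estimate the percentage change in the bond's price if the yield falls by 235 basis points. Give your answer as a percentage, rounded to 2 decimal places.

+4.49%

Periodic yield y = 0.01225. Modified duration first:
  t   CF        PV=CF/(1+0.01225)^t    t·PV
  1       11.875        11.7313        11.7313
  2       11.875        11.5893        23.1786
  3       11.875        11.4491        34.3472
  4      511.875       487.5428     1,950.1713
  Σ                    522.3125     2,019.4285
P = 522.3125; D_Mac = 3.86632 half-year periods = 1.93316 yrs; D_mod = 1.93316/(1+0.01225) = 1.90977 yrs.
ΔP/P ≈ -D_mod · Δy = -1.90977 × (-0.0235) = +0.044880 = +4.4880%.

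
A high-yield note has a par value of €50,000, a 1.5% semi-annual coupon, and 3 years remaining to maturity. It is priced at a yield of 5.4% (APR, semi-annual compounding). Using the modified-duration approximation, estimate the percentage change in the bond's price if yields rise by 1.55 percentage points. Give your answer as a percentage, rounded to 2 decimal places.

-4.44%

Periodic yield y = 0.027. Modified duration first:
  t   CF        PV=CF/(1+0.027)^t    t·PV
  1       375.00       365.1412       365.1412
  2       375.00       355.5416       711.0831
  3       375.00       346.1943     1,038.5830
  4       375.00       337.0928     1,348.3713
  5       375.00       328.2306     1,641.1529
  6    50,375.00    42,933.1148   257,598.6887
  Σ                 44,665.3153   262,703.0202
P = 44,665.3153; D_Mac = 5.88159 half-year periods = 2.94079 yrs; D_mod = 2.94079/(1+0.027) = 2.86348 yrs.
ΔP/P ≈ -D_mod · Δy = -2.86348 × (+0.0155) = -0.044384 = -4.4384%.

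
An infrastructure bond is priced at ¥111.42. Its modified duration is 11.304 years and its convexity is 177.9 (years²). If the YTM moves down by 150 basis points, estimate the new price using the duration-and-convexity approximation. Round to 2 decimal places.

¥132.54

Duration effect: -D_mod·Δy = -11.304 × (-0.015) = +0.169560
Convexity effect: ½·C·(Δy)² = 0.5 × 177.9 × (-0.015)² = +0.02001375
ΔP/P ≈ +0.169560 + 0.02001375 = +0.18957375
New price ≈ 111.42 × (1 + 0.18957375) = 132.542307225.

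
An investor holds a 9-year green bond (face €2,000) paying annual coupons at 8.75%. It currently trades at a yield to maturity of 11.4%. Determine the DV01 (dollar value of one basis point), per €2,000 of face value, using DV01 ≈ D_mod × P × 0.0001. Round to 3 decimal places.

Periodic yield y = 0.114.
  t   CF        PV=CF/(1+0.114)^t    t·PV
  1       175.00       157.0916       157.0916
  2       175.00       141.0158       282.0315
  3       175.00       126.5851       379.7552
  4       175.00       113.6311       454.5245
  5       175.00       102.0028       510.0140
  6       175.00        91.5645       549.3867
  7       175.00        82.1943       575.3601
  8       175.00        73.7830       590.2643
  9     2,175.00       823.1757     7,408.5813
  Σ                  1,711.0438    10,907.0092
P = 1,711.0438; D_Mac = 6.37448 yrs; D_mod = 5.72215 yrs.
DV01 ≈ 5.72215 × 1,711.0438 × 0.0001 = 0.979085.

€0.979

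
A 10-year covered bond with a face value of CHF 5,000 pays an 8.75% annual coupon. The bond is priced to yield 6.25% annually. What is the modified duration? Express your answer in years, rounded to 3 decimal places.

6.879 years

Periodic yield y = 0.0625. First find Macaulay duration:
  t   CF        PV=CF/(1+0.0625)^t    t·PV
  1       437.50       411.7647       411.7647
  2       437.50       387.5433       775.0865
  3       437.50       364.7466     1,094.2398
  4       437.50       343.2909     1,373.1636
  5       437.50       323.0973     1,615.4866
  6       437.50       304.0916     1,824.5496
  7       437.50       286.2039     2,003.4270
  8       437.50       269.3683     2,154.9467
  9       437.50       253.5231     2,281.7083
  10    5,437.50     2,965.5816    29,655.8163
  Σ                  5,909.2114    43,190.1892
P = 5,909.2114; Macaulay duration = 43,190.1892 / 5,909.2114 = 7.30896 years.
Modified duration = D_Mac / (1 + y) = 7.30896 / 1.0625 = 6.87902 years.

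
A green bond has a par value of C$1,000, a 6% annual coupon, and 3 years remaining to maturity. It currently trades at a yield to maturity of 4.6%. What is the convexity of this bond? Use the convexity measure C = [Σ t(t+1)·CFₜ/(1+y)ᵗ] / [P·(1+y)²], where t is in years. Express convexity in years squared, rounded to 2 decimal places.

10.17

With y = 0.046:
  t   CF        PV=CF/(1+0.046)^t    t·PV        t(t+1)·PV
  1        60.00        57.3614        57.3614         114.7228
  2        60.00        54.8388       109.6776         329.0328
  3     1,060.00       926.2129     2,778.6386      11,114.5544
  Σ                  1,038.4130     2,945.6776      11,558.3100
P = 1,038.4130.
Convexity = Σ t(t+1)·PV / [P·(1+y)²] = 11,558.3100 / (1,038.4130 × 1.094116) = 10.17328.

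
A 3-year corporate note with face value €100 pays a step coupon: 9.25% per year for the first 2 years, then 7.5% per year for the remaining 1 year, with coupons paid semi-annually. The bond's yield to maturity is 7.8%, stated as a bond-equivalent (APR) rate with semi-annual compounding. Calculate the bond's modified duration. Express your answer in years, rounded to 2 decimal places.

2.59 years

Periodic yield y = 0.039. First find Macaulay duration:
  t   CF        PV=CF/(1+0.039)^t    t·PV
  1        4.625         4.4514         4.4514
  2        4.625         4.2843         8.5686
  3        4.625         4.1235        12.3705
  4        4.625         3.9687        15.8748
  5        3.750         3.0971        15.4854
  6      103.750        82.4698       494.8187
  Σ                    102.3948       551.5694
P = 102.3948; Macaulay duration = 551.5694 / 102.3948 = 5.38670 half-year periods = 2.69335 years.
Modified duration = D_Mac / (1 + y) = 2.69335 / 1.039 = 2.59225 years.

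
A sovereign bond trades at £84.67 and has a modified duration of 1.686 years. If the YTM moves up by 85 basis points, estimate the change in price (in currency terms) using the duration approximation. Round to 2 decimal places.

-£1.21

Duration approximation: ΔP/P ≈ -D_mod · Δy = -1.686 × (+0.0085) = -0.014331.
ΔP ≈ 84.67 × (-0.014331) = -1.21340577.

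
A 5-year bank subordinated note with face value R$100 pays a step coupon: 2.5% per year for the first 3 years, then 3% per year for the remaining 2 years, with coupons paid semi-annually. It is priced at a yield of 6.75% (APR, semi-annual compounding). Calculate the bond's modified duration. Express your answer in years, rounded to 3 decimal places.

4.539 years

Periodic yield y = 0.03375. First find Macaulay duration:
  t   CF        PV=CF/(1+0.03375)^t    t·PV
  1         1.25         1.2092         1.2092
  2         1.25         1.1697         2.3394
  3         1.25         1.1315         3.3946
  4         1.25         1.0946         4.3783
  5         1.25         1.0588         5.2942
  6         1.25         1.0243         6.1457
  7         1.50         1.1890         8.3230
  8         1.50         1.1502         9.2015
  9         1.50         1.1126        10.0137
  10      101.50        72.8301       728.3008
  Σ                     82.9700       778.6004
P = 82.9700; Macaulay duration = 778.6004 / 82.9700 = 9.38412 half-year periods = 4.69206 years.
Modified duration = D_Mac / (1 + y) = 4.69206 / 1.03375 = 4.53887 years.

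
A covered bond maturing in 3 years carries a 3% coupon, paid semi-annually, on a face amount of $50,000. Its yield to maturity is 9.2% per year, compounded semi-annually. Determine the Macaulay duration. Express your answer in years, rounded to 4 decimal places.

2.8793 years

Periodic yield y = 0.046. Discount each cash flow and weight by its period:
  t   CF        PV=CF/(1+0.046)^t    t·PV
  1       750.00       717.0172       717.0172
  2       750.00       685.4849     1,370.9698
  3       750.00       655.3393     1,966.0179
  4       750.00       626.5194     2,506.0776
  5       750.00       598.9669     2,994.8346
  6    50,750.00    38,747.7010   232,486.2058
  Σ                 42,031.0287   242,041.1229
Price P = Σ PV = 42,031.0287.
Macaulay duration = Σ(t·PV) / P = 242,041.1229 / 42,031.0287 = 5.75863 half-year periods.
In years: 5.75863 / 2 = 2.87931 years.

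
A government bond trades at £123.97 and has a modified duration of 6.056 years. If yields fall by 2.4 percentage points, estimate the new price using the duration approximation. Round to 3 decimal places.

Duration approximation: ΔP/P ≈ -D_mod · Δy = -6.056 × (-0.024) = +0.145344.
New price ≈ 123.97 × (1 + 0.145344) = 141.98829568.

£141.988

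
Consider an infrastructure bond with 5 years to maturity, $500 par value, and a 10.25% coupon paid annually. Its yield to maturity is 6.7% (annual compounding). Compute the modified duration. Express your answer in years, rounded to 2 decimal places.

Periodic yield y = 0.067. First find Macaulay duration:
  t   CF        PV=CF/(1+0.067)^t    t·PV
  1        51.25        48.0319        48.0319
  2        51.25        45.0158        90.0316
  3        51.25        42.1891       126.5674
  4        51.25        39.5400       158.1598
  5       551.25       398.5901     1,992.9505
  Σ                    573.3669     2,415.7412
P = 573.3669; Macaulay duration = 2,415.7412 / 573.3669 = 4.21326 years.
Modified duration = D_Mac / (1 + y) = 4.21326 / 1.067 = 3.94869 years.

3.95 years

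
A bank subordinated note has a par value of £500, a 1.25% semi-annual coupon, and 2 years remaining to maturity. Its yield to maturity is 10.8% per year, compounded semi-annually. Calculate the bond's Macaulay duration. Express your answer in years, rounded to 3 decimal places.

1.979 years

Periodic yield y = 0.054. Discount each cash flow and weight by its period:
  t   CF        PV=CF/(1+0.054)^t    t·PV
  1        3.125         2.9649         2.9649
  2        3.125         2.8130         5.6260
  3        3.125         2.6689         8.0066
  4      503.125       407.6744     1,630.6977
  Σ                    416.1212     1,647.2952
Price P = Σ PV = 416.1212.
Macaulay duration = Σ(t·PV) / P = 1,647.2952 / 416.1212 = 3.95869 half-year periods.
In years: 3.95869 / 2 = 1.97935 years.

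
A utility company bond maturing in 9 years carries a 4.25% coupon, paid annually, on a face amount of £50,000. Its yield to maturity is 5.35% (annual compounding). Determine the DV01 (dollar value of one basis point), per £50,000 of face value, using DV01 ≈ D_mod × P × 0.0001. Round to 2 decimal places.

£33.29

Periodic yield y = 0.0535.
  t   CF        PV=CF/(1+0.0535)^t    t·PV
  1     2,125.00     2,017.0859     2,017.0859
  2     2,125.00     1,914.6520     3,829.3040
  3     2,125.00     1,817.4200     5,452.2601
  4     2,125.00     1,725.1258     6,900.5033
  5     2,125.00     1,637.5186     8,187.5929
  6     2,125.00     1,554.3603     9,326.1618
  7     2,125.00     1,475.4251    10,327.9754
  8     2,125.00     1,400.4984    11,203.9871
  9    52,125.00    32,608.8294   293,479.4645
  Σ                 46,150.9155   350,724.3350
P = 46,150.9155; D_Mac = 7.59951 yrs; D_mod = 7.21358 yrs.
DV01 ≈ 7.21358 × 46,150.9155 × 0.0001 = 33.291346.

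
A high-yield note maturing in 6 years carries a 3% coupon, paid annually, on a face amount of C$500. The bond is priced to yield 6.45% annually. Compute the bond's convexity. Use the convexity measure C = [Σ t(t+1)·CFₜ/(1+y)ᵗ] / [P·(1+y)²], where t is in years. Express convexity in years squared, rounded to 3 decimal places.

With y = 0.0645:
  t   CF        PV=CF/(1+0.0645)^t    t·PV        t(t+1)·PV
  1        15.00        14.0911        14.0911          28.1822
  2        15.00        13.2373        26.4746          79.4239
  3        15.00        12.4352        37.3057         149.2229
  4        15.00        11.6818        46.7271         233.6354
  5        15.00        10.9739        54.8697         329.2185
  6       515.00       353.9429     2,123.6575      14,865.6028
  Σ                    416.3623     2,303.1258      15,685.2857
P = 416.3623.
Convexity = Σ t(t+1)·PV / [P·(1+y)²] = 15,685.2857 / (416.3623 × 1.133160) = 33.24526.

33.245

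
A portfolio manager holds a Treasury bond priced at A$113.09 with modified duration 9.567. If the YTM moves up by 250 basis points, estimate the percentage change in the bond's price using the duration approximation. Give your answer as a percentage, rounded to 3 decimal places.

-23.918%

Duration approximation: ΔP/P ≈ -D_mod · Δy = -9.567 × (+0.025) = -0.239175.
As a percentage: -23.9175%.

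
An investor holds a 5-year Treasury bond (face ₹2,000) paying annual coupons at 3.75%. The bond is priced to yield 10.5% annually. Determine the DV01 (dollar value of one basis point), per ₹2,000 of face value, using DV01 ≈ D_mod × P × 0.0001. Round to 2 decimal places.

₹0.62

Periodic yield y = 0.105.
  t   CF        PV=CF/(1+0.105)^t    t·PV
  1        75.00        67.8733        67.8733
  2        75.00        61.4238       122.8476
  3        75.00        55.5872       166.7615
  4        75.00        50.3051       201.2205
  5     2,075.00     1,259.5248     6,297.6238
  Σ                  1,494.7141     6,856.3267
P = 1,494.7141; D_Mac = 4.58705 yrs; D_mod = 4.15118 yrs.
DV01 ≈ 4.15118 × 1,494.7141 × 0.0001 = 0.620482.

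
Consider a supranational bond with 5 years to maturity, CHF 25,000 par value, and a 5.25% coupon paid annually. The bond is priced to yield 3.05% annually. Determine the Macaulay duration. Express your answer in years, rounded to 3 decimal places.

Periodic yield y = 0.0305. Discount each cash flow and weight by its year:
  t   CF        PV=CF/(1+0.0305)^t    t·PV
  1     1,312.50     1,273.6536     1,273.6536
  2     1,312.50     1,235.9569     2,471.9138
  3     1,312.50     1,199.3759     3,598.1277
  4     1,312.50     1,163.8776     4,655.5106
  5    26,312.50    22,642.3830   113,211.9151
  Σ                 27,515.2470   125,211.1207
Price P = Σ PV = 27,515.2470.
Macaulay duration = Σ(t·PV) / P = 125,211.1207 / 27,515.2470 = 4.55061 years.

4.551 years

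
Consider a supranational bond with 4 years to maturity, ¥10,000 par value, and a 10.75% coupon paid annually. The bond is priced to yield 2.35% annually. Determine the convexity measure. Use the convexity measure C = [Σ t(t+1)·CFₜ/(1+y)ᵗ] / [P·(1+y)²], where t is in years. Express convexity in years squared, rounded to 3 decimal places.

With y = 0.0235:
  t   CF        PV=CF/(1+0.0235)^t    t·PV        t(t+1)·PV
  1     1,075.00     1,050.3175     1,050.3175       2,100.6351
  2     1,075.00     1,026.2018     2,052.4036       6,157.2108
  3     1,075.00     1,002.6398     3,007.9193      12,031.6771
  4    11,075.00    10,092.3510    40,369.4041     201,847.0203
  Σ                 13,171.5101    46,480.0445     222,136.5432
P = 13,171.5101.
Convexity = Σ t(t+1)·PV / [P·(1+y)²] = 222,136.5432 / (13,171.5101 × 1.047552) = 16.09936.

16.099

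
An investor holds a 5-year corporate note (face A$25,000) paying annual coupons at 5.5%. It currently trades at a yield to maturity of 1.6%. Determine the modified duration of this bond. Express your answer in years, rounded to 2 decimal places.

4.48 years

Periodic yield y = 0.016. First find Macaulay duration:
  t   CF        PV=CF/(1+0.016)^t    t·PV
  1     1,375.00     1,353.3465     1,353.3465
  2     1,375.00     1,332.0339     2,664.0678
  3     1,375.00     1,311.0570     3,933.1710
  4     1,375.00     1,290.4104     5,161.6417
  5    26,375.00    24,362.6165   121,813.0824
  Σ                 29,649.4643   134,925.3094
P = 29,649.4643; Macaulay duration = 134,925.3094 / 29,649.4643 = 4.55068 years.
Modified duration = D_Mac / (1 + y) = 4.55068 / 1.016 = 4.47902 years.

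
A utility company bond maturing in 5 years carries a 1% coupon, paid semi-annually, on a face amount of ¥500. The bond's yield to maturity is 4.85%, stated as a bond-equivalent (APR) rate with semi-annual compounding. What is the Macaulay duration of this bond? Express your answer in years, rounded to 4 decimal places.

Periodic yield y = 0.02425. Discount each cash flow and weight by its period:
  t   CF        PV=CF/(1+0.02425)^t    t·PV
  1         2.50         2.4408         2.4408
  2         2.50         2.3830         4.7660
  3         2.50         2.3266         6.9798
  4         2.50         2.2715         9.0861
  5         2.50         2.2177        11.0887
  6         2.50         2.1652        12.9914
  7         2.50         2.1140        14.7978
  8         2.50         2.0639        16.5113
  9         2.50         2.0151        18.1355
  10      502.50       395.4361     3,954.3612
  Σ                    415.4340     4,051.1586
Price P = Σ PV = 415.4340.
Macaulay duration = Σ(t·PV) / P = 4,051.1586 / 415.4340 = 9.75163 half-year periods.
In years: 9.75163 / 2 = 4.87582 years.

4.8758 years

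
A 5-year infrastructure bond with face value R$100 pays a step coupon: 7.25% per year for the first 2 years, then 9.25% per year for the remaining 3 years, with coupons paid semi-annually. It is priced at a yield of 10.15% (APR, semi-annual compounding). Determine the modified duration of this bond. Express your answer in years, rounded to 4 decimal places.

Periodic yield y = 0.05075. First find Macaulay duration:
  t   CF        PV=CF/(1+0.05075)^t    t·PV
  1        3.625         3.4499         3.4499
  2        3.625         3.2833         6.5666
  3        3.625         3.1247         9.3741
  4        3.625         2.9738        11.8952
  5        4.625         3.6109        18.0545
  6        4.625         3.4365        20.6190
  7        4.625         3.2705        22.8936
  8        4.625         3.1126        24.9004
  9        4.625         2.9622        26.6600
  10     104.625        63.7737       637.7368
  Σ                     92.9981       782.1500
P = 92.9981; Macaulay duration = 782.1500 / 92.9981 = 8.41039 half-year periods = 4.20520 years.
Modified duration = D_Mac / (1 + y) = 4.20520 / 1.05075 = 4.00209 years.

4.0021 years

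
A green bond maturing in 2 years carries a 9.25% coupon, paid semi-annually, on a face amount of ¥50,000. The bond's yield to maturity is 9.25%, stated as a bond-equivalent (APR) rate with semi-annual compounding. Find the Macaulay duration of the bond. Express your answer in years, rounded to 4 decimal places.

Periodic yield y = 0.04625. Discount each cash flow and weight by its period:
  t   CF        PV=CF/(1+0.04625)^t    t·PV
  1     2,312.50     2,210.2748     2,210.2748
  2     2,312.50     2,112.5685     4,225.1370
  3     2,312.50     2,019.1814     6,057.5441
  4    52,312.50    43,657.9754   174,631.9014
  Σ                 50,000.0000   187,124.8573
Price P = Σ PV = 50,000.0000.
Macaulay duration = Σ(t·PV) / P = 187,124.8573 / 50,000.0000 = 3.74250 half-year periods.
In years: 3.74250 / 2 = 1.87125 years.

1.8712 years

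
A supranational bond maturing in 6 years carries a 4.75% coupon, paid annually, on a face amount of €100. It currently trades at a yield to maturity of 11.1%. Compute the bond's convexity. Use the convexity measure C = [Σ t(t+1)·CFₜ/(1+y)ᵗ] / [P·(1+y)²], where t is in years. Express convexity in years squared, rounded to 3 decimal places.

With y = 0.111:
  t   CF        PV=CF/(1+0.111)^t    t·PV        t(t+1)·PV
  1         4.75         4.2754         4.2754           8.5509
  2         4.75         3.8483         7.6965          23.0896
  3         4.75         3.4638        10.3914          41.5655
  4         4.75         3.1177        12.4709          62.3544
  5         4.75         2.8062        14.0312          84.1869
  6       104.75        55.7019       334.2111       2,339.4780
  Σ                     73.2133       383.0765       2,559.2253
P = 73.2133.
Convexity = Σ t(t+1)·PV / [P·(1+y)²] = 2,559.2253 / (73.2133 × 1.234321) = 28.31982.

28.320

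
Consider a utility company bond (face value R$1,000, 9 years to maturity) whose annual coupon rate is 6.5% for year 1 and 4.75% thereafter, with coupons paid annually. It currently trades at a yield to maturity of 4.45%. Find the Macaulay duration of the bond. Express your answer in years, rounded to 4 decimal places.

Periodic yield y = 0.0445. Discount each cash flow and weight by its year:
  t   CF        PV=CF/(1+0.0445)^t    t·PV
  1        65.00        62.2307        62.2307
  2        47.50        43.5388        87.0777
  3        47.50        41.6839       125.0517
  4        47.50        39.9080       159.6320
  5        47.50        38.2077       191.0387
  6        47.50        36.5799       219.4796
  7        47.50        35.0215       245.1504
  8        47.50        33.5294       268.2354
  9     1,047.50       707.9100     6,371.1898
  Σ                  1,038.6100     7,729.0859
Price P = Σ PV = 1,038.6100.
Macaulay duration = Σ(t·PV) / P = 7,729.0859 / 1,038.6100 = 7.44176 years.

7.4418 years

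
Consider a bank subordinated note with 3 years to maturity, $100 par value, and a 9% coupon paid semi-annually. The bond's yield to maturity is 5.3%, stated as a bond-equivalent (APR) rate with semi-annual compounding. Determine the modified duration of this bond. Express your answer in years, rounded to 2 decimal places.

Periodic yield y = 0.0265. First find Macaulay duration:
  t   CF        PV=CF/(1+0.0265)^t    t·PV
  1         4.50         4.3838         4.3838
  2         4.50         4.2707         8.5413
  3         4.50         4.1604        12.4812
  4         4.50         4.0530        16.2120
  5         4.50         3.9484        19.7418
  6       104.50        89.3228       535.9371
  Σ                    110.1391       597.2973
P = 110.1391; Macaulay duration = 597.2973 / 110.1391 = 5.42312 half-year periods = 2.71156 years.
Modified duration = D_Mac / (1 + y) = 2.71156 / 1.0265 = 2.64156 years.

2.64 years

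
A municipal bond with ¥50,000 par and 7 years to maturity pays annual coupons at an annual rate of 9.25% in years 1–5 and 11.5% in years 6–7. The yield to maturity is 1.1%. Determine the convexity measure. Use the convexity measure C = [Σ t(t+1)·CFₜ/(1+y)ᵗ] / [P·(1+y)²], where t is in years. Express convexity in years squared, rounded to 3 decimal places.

42.235

With y = 0.011:
  t   CF        PV=CF/(1+0.011)^t    t·PV        t(t+1)·PV
  1     4,625.00     4,574.6785     4,574.6785       9,149.3571
  2     4,625.00     4,524.9046     9,049.8092      27,149.4275
  3     4,625.00     4,475.6722    13,427.0166      53,708.0663
  4     4,625.00     4,426.9755    17,707.9018      88,539.5092
  5     4,625.00     4,378.8086    21,894.0428     131,364.2570
  6     5,750.00     5,384.6925    32,308.1553     226,157.0870
  7    55,750.00    51,640.0653   361,480.4569   2,891,843.6556
  Σ                 79,405.7972   460,442.0612   3,427,911.3596
P = 79,405.7972.
Convexity = Σ t(t+1)·PV / [P·(1+y)²] = 3,427,911.3596 / (79,405.7972 × 1.022121) = 42.23525.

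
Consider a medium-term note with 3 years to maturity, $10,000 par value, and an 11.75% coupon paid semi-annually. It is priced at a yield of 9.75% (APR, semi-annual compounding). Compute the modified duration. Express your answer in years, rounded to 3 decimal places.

Periodic yield y = 0.04875. First find Macaulay duration:
  t   CF        PV=CF/(1+0.04875)^t    t·PV
  1       587.50       560.1907       560.1907
  2       587.50       534.1508     1,068.3017
  3       587.50       509.3214     1,527.9643
  4       587.50       485.6462     1,942.5847
  5       587.50       463.0714     2,315.3572
  6    10,587.50     7,957.2239    47,743.3436
  Σ                 10,509.6045    55,157.7422
P = 10,509.6045; Macaulay duration = 55,157.7422 / 10,509.6045 = 5.24832 half-year periods = 2.62416 years.
Modified duration = D_Mac / (1 + y) = 2.62416 / 1.04875 = 2.50218 years.

2.502 years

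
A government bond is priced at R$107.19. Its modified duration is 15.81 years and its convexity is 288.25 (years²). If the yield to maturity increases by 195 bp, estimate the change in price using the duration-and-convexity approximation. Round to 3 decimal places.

-R$27.172

Duration effect: -D_mod·Δy = -15.81 × (+0.0195) = -0.308295
Convexity effect: ½·C·(Δy)² = 0.5 × 288.25 × (0.0195)² = +0.05480353125
ΔP/P ≈ -0.308295 + 0.05480353125 = -0.25349146875
ΔP ≈ 107.19 × (-0.25349146875) = -27.1717505353125.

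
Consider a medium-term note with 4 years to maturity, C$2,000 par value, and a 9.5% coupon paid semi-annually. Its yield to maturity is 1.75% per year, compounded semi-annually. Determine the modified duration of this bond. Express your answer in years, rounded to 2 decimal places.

3.47 years

Periodic yield y = 0.00875. First find Macaulay duration:
  t   CF        PV=CF/(1+0.00875)^t    t·PV
  1        95.00        94.1760        94.1760
  2        95.00        93.3591       186.7181
  3        95.00        92.5493       277.6478
  4        95.00        91.7465       366.9859
  5        95.00        90.9507       454.7533
  6        95.00        90.1617       540.9705
  7        95.00        89.3797       625.6577
  8     2,095.00     1,953.9599    15,631.6792
  Σ                  2,596.2828    18,178.5885
P = 2,596.2828; Macaulay duration = 18,178.5885 / 2,596.2828 = 7.00178 half-year periods = 3.50089 years.
Modified duration = D_Mac / (1 + y) = 3.50089 / 1.00875 = 3.47052 years.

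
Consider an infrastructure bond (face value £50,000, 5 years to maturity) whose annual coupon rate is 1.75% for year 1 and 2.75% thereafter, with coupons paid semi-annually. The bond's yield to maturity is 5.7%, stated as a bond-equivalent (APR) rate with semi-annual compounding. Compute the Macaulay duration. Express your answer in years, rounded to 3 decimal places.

Periodic yield y = 0.0285. Discount each cash flow and weight by its period:
  t   CF        PV=CF/(1+0.0285)^t    t·PV
  1       437.50       425.3768       425.3768
  2       437.50       413.5895       827.1789
  3       687.50       631.9167     1,895.7500
  4       687.50       614.4061     2,457.6244
  5       687.50       597.3807     2,986.9037
  6       687.50       580.8272     3,484.9630
  7       687.50       564.7323     3,953.1261
  8       687.50       549.0834     4,392.6674
  9       687.50       533.8682     4,804.8136
  10   50,687.50    38,269.9514   382,699.5145
  Σ                 43,181.1323   407,927.9185
Price P = Σ PV = 43,181.1323.
Macaulay duration = Σ(t·PV) / P = 407,927.9185 / 43,181.1323 = 9.44690 half-year periods.
In years: 9.44690 / 2 = 4.72345 years.

4.723 years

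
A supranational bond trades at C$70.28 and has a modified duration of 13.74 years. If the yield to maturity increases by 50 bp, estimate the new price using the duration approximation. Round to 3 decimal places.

Duration approximation: ΔP/P ≈ -D_mod · Δy = -13.74 × (+0.005) = -0.068700.
New price ≈ 70.28 × (1 - 0.068700) = 65.451764.

C$65.452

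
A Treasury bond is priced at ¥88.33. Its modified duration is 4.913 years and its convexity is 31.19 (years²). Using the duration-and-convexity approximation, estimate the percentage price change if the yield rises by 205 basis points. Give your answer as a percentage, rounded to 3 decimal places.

Duration effect: -D_mod·Δy = -4.913 × (+0.0205) = -0.1007165
Convexity effect: ½·C·(Δy)² = 0.5 × 31.19 × (0.0205)² = +0.00655379875
ΔP/P ≈ -0.1007165 + 0.00655379875 = -0.09416270125
= -9.416270125%.

-9.416%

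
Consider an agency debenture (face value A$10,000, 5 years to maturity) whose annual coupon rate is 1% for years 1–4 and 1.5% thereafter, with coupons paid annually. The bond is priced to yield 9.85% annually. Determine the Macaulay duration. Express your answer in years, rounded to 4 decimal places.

Periodic yield y = 0.0985. Discount each cash flow and weight by its year:
  t   CF        PV=CF/(1+0.0985)^t    t·PV
  1       100.00        91.0332        91.0332
  2       100.00        82.8705       165.7410
  3       100.00        75.4397       226.3190
  4       100.00        68.6752       274.7007
  5    10,150.00     6,345.4984    31,727.4918
  Σ                  6,663.5169    32,485.2857
Price P = Σ PV = 6,663.5169.
Macaulay duration = Σ(t·PV) / P = 32,485.2857 / 6,663.5169 = 4.87510 years.

4.8751 years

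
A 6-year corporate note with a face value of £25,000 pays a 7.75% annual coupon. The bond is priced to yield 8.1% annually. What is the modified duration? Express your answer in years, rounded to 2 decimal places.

4.63 years

Periodic yield y = 0.081. First find Macaulay duration:
  t   CF        PV=CF/(1+0.081)^t    t·PV
  1     1,937.50     1,792.3219     1,792.3219
  2     1,937.50     1,658.0221     3,316.0443
  3     1,937.50     1,533.7855     4,601.3565
  4     1,937.50     1,418.8580     5,675.4320
  5     1,937.50     1,312.5421     6,562.7105
  6    26,937.50    16,881.1926   101,287.1554
  Σ                 24,596.7222   123,235.0206
P = 24,596.7222; Macaulay duration = 123,235.0206 / 24,596.7222 = 5.01022 years.
Modified duration = D_Mac / (1 + y) = 5.01022 / 1.081 = 4.63480 years.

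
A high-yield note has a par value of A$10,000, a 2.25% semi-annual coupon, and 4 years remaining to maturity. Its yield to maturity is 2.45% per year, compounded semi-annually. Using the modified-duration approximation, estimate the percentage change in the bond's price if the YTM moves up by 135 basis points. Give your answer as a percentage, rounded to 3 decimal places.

-5.131%

Periodic yield y = 0.01225. Modified duration first:
  t   CF        PV=CF/(1+0.01225)^t    t·PV
  1       112.50       111.1386       111.1386
  2       112.50       109.7936       219.5872
  3       112.50       108.4649       325.3947
  4       112.50       107.1523       428.6091
  5       112.50       105.8555       529.2777
  6       112.50       104.5745       627.4470
  7       112.50       103.3090       723.1628
  8    10,112.50     9,173.9475    73,391.5801
  Σ                  9,924.2358    76,356.1971
P = 9,924.2358; D_Mac = 7.69391 half-year periods = 3.84696 yrs; D_mod = 3.84696/(1+0.01225) = 3.80040 yrs.
ΔP/P ≈ -D_mod · Δy = -3.80040 × (+0.0135) = -0.051305 = -5.1305%.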